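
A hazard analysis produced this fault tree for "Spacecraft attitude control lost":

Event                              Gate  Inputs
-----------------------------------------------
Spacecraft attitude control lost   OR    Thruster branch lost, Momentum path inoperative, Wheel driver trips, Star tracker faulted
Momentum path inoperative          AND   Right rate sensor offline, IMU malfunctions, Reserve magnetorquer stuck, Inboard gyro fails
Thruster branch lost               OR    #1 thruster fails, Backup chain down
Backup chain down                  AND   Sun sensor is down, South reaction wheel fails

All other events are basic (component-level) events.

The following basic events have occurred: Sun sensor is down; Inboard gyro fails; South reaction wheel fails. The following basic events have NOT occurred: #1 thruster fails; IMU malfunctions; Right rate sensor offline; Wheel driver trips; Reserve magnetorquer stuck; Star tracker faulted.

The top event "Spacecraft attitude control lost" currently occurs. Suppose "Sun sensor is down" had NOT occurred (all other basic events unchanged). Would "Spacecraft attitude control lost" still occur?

Counterfactual: set "Sun sensor is down" to not occurred.
Backup chain down [AND]: Sun sensor is down=not, South reaction wheel fails=occurs → not all inputs occur → does not occur.
Thruster branch lost [OR]: #1 thruster fails=not, Backup chain down=not → no input occurs → does not occur.
Momentum path inoperative [AND]: Right rate sensor offline=not, IMU malfunctions=not, Reserve magnetorquer stuck=not, Inboard gyro fails=occurs → not all inputs occur → does not occur.
Spacecraft attitude control lost [OR]: Thruster branch lost=not, Momentum path inoperative=not, Wheel driver trips=not, Star tracker faulted=not → no input occurs → does not occur.

No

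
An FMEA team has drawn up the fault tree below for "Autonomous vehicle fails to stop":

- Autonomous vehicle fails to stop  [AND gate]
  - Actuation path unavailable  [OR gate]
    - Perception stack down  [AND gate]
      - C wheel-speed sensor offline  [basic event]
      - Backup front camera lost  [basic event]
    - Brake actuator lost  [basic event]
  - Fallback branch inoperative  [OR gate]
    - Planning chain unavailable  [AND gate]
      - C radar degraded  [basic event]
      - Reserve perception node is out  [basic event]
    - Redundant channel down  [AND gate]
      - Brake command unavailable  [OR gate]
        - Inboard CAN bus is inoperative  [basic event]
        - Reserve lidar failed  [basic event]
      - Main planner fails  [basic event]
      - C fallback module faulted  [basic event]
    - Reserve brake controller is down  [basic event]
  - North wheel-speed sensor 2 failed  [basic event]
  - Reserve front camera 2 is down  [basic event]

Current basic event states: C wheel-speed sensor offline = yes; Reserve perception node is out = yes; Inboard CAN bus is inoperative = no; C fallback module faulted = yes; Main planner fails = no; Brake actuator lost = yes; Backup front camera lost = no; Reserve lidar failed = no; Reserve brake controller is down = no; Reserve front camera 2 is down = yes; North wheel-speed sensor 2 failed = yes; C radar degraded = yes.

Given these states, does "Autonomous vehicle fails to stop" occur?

Perception stack down [AND]: C wheel-speed sensor offline=occurs, Backup front camera lost=not → not all inputs occur → does not occur.
Actuation path unavailable [OR]: Perception stack down=not, Brake actuator lost=occurs → at least one input occurs → occurs.
Planning chain unavailable [AND]: C radar degraded=occurs, Reserve perception node is out=occurs → all inputs occur → occurs.
Brake command unavailable [OR]: Inboard CAN bus is inoperative=not, Reserve lidar failed=not → no input occurs → does not occur.
Redundant channel down [AND]: Brake command unavailable=not, Main planner fails=not, C fallback module faulted=occurs → not all inputs occur → does not occur.
Fallback branch inoperative [OR]: Planning chain unavailable=occurs, Redundant channel down=not, Reserve brake controller is down=not → at least one input occurs → occurs.
Autonomous vehicle fails to stop [AND]: Actuation path unavailable=occurs, Fallback branch inoperative=occurs, North wheel-speed sensor 2 failed=occurs, Reserve front camera 2 is down=occurs → all inputs occur → occurs.

Yes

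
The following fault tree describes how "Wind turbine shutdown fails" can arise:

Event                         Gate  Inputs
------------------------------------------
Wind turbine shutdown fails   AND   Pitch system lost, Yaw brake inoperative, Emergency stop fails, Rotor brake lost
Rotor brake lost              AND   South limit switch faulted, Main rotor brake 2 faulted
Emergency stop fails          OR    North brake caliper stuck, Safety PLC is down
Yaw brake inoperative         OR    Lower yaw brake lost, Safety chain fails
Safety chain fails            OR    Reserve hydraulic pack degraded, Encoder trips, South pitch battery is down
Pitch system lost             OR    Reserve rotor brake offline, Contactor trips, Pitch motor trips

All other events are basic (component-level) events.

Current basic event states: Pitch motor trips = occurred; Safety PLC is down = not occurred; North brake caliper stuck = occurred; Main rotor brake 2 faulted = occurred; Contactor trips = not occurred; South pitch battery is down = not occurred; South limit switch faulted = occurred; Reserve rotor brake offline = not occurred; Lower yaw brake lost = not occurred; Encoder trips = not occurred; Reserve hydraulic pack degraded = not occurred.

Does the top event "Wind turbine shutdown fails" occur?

No

Pitch system lost [OR]: Reserve rotor brake offline=not, Contactor trips=not, Pitch motor trips=occurs → at least one input occurs → occurs.
Safety chain fails [OR]: Reserve hydraulic pack degraded=not, Encoder trips=not, South pitch battery is down=not → no input occurs → does not occur.
Yaw brake inoperative [OR]: Lower yaw brake lost=not, Safety chain fails=not → no input occurs → does not occur.
Emergency stop fails [OR]: North brake caliper stuck=occurs, Safety PLC is down=not → at least one input occurs → occurs.
Rotor brake lost [AND]: South limit switch faulted=occurs, Main rotor brake 2 faulted=occurs → all inputs occur → occurs.
Wind turbine shutdown fails [AND]: Pitch system lost=occurs, Yaw brake inoperative=not, Emergency stop fails=occurs, Rotor brake lost=occurs → not all inputs occur → does not occur.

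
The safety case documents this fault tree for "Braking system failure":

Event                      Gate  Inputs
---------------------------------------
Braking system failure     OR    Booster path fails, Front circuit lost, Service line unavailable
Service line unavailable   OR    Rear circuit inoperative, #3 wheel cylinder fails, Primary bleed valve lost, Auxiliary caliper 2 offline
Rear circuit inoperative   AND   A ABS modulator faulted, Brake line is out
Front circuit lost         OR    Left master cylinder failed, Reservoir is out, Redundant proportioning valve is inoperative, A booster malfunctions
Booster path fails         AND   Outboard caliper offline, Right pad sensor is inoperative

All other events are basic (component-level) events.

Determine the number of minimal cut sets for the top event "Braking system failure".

Booster path fails [AND]: one cut set from each child combined → 1 × 1 = 1 cut set(s).
Front circuit lost [OR]: union of children's cut sets → 4 cut set(s).
Rear circuit inoperative [AND]: one cut set from each child combined → 1 × 1 = 1 cut set(s).
Service line unavailable [OR]: union of children's cut sets → 4 cut set(s).
Braking system failure [OR]: union of children's cut sets → 9 cut set(s).
Minimal cut sets: {Outboard caliper offline, Right pad sensor is inoperative}; {Left master cylinder failed}; {Reservoir is out}; {Redundant proportioning valve is inoperative}; {A booster malfunctions}; {A ABS modulator faulted, Brake line is out}; {#3 wheel cylinder fails}; {Primary bleed valve lost}; {Auxiliary caliper 2 offline}.

9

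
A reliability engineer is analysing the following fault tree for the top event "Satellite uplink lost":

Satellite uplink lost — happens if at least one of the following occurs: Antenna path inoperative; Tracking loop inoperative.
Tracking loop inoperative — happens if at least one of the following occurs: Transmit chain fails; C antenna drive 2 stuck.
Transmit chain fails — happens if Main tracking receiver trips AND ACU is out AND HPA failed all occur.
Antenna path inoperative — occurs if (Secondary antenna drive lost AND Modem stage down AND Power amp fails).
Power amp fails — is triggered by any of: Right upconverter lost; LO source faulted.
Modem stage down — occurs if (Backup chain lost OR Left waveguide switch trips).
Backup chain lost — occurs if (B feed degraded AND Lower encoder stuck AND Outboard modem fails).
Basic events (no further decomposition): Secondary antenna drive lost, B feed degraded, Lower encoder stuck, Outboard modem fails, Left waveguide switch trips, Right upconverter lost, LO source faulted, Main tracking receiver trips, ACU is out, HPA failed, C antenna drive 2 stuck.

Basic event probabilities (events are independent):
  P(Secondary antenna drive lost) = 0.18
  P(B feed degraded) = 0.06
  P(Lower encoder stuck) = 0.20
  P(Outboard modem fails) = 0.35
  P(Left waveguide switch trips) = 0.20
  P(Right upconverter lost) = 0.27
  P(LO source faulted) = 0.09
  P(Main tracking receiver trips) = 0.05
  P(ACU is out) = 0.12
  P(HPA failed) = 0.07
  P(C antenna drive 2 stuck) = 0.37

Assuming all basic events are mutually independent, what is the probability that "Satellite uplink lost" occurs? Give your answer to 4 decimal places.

P(Backup chain lost) [AND] = 0.06 × 0.20 × 0.35 = 0.004200
P(Modem stage down) [OR] = 1 − (1−0.004200) × (1−0.20) = 0.203360
P(Power amp fails) [OR] = 1 − (1−0.27) × (1−0.09) = 0.335700
P(Antenna path inoperative) [AND] = 0.18 × 0.203360 × 0.335700 = 0.012288
P(Transmit chain fails) [AND] = 0.05 × 0.12 × 0.07 = 0.000420
P(Tracking loop inoperative) [OR] = 1 − (1−0.000420) × (1−0.37) = 0.370265
P(Satellite uplink lost) [OR] = 1 − (1−0.012288) × (1−0.370265) = 0.378003
Rounded to 4 decimal places: P(Satellite uplink lost) ≈ 0.3780.

0.3780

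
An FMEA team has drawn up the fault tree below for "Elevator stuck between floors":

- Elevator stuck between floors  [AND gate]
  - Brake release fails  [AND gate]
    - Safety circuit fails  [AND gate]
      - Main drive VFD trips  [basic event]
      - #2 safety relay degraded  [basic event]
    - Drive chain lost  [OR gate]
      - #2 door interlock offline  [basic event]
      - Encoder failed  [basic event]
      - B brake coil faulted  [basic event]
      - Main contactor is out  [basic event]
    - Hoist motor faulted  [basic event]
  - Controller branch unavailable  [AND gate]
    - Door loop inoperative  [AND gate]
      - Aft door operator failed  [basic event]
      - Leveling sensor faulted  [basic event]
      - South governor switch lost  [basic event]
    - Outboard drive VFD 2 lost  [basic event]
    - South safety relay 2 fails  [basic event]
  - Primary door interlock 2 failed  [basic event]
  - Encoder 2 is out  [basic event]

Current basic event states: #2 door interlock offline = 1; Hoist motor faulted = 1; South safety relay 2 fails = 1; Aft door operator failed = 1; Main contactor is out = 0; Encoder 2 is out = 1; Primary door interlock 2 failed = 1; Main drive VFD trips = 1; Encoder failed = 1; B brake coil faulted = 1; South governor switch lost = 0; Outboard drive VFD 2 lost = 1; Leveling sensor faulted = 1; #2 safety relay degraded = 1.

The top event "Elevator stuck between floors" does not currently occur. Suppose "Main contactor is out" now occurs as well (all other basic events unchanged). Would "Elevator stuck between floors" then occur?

No

Counterfactual: set "Main contactor is out" to occurred.
Safety circuit fails [AND]: Main drive VFD trips=occurs, #2 safety relay degraded=occurs → all inputs occur → occurs.
Drive chain lost [OR]: #2 door interlock offline=occurs, Encoder failed=occurs, B brake coil faulted=occurs, Main contactor is out=occurs → at least one input occurs → occurs.
Brake release fails [AND]: Safety circuit fails=occurs, Drive chain lost=occurs, Hoist motor faulted=occurs → all inputs occur → occurs.
Door loop inoperative [AND]: Aft door operator failed=occurs, Leveling sensor faulted=occurs, South governor switch lost=not → not all inputs occur → does not occur.
Controller branch unavailable [AND]: Door loop inoperative=not, Outboard drive VFD 2 lost=occurs, South safety relay 2 fails=occurs → not all inputs occur → does not occur.
Elevator stuck between floors [AND]: Brake release fails=occurs, Controller branch unavailable=not, Primary door interlock 2 failed=occurs, Encoder 2 is out=occurs → not all inputs occur → does not occur.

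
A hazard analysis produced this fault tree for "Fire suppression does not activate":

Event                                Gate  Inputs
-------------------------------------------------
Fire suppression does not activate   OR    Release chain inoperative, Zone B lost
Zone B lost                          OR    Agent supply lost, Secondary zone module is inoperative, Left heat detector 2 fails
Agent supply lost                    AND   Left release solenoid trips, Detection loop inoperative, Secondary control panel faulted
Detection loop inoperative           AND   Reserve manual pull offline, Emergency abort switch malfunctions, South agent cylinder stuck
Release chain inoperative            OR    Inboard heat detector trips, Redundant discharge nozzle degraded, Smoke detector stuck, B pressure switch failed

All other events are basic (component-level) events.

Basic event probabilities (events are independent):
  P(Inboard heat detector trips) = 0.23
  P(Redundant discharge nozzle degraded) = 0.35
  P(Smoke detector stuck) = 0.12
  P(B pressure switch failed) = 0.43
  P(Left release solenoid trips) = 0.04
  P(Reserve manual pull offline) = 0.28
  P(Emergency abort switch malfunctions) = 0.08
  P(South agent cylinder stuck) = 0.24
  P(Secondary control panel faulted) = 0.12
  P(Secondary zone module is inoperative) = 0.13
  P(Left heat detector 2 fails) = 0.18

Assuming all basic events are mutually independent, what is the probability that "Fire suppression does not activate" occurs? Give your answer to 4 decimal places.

P(Release chain inoperative) [OR] = 1 − (1−0.23) × (1−0.35) × (1−0.12) × (1−0.43) = 0.748949
P(Detection loop inoperative) [AND] = 0.28 × 0.08 × 0.24 = 0.005376
P(Agent supply lost) [AND] = 0.04 × 0.005376 × 0.12 = 0.000026
P(Zone B lost) [OR] = 1 − (1−0.000026) × (1−0.13) × (1−0.18) = 0.286619
P(Fire suppression does not activate) [OR] = 1 − (1−0.748949) × (1−0.286619) = 0.820905
Rounded to 4 decimal places: P(Fire suppression does not activate) ≈ 0.8209.

0.8209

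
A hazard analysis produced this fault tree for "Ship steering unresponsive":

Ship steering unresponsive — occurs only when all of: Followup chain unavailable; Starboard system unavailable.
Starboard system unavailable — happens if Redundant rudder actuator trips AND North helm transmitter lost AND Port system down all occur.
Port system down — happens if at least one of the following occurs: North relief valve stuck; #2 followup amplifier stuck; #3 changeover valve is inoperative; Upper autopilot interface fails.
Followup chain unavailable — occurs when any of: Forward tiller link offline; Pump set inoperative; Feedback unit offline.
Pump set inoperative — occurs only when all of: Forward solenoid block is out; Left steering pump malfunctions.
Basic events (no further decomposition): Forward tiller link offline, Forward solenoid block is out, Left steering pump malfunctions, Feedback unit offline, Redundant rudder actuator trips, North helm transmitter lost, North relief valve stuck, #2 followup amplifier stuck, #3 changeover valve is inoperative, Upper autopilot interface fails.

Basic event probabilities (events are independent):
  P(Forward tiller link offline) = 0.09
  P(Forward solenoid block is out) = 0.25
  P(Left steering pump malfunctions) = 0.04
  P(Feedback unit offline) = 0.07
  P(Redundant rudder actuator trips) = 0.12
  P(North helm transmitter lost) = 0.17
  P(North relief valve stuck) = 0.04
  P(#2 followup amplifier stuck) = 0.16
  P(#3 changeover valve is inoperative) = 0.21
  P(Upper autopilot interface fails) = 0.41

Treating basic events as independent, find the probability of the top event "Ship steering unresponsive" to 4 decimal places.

P(Pump set inoperative) [AND] = 0.25 × 0.04 = 0.010000
P(Followup chain unavailable) [OR] = 1 − (1−0.09) × (1−0.010000) × (1−0.07) = 0.162163
P(Port system down) [OR] = 1 − (1−0.04) × (1−0.16) × (1−0.21) × (1−0.41) = 0.624137
P(Starboard system unavailable) [AND] = 0.12 × 0.17 × 0.624137 = 0.012732
P(Ship steering unresponsive) [AND] = 0.162163 × 0.012732 = 0.002065
Rounded to 4 decimal places: P(Ship steering unresponsive) ≈ 0.0021.

0.0021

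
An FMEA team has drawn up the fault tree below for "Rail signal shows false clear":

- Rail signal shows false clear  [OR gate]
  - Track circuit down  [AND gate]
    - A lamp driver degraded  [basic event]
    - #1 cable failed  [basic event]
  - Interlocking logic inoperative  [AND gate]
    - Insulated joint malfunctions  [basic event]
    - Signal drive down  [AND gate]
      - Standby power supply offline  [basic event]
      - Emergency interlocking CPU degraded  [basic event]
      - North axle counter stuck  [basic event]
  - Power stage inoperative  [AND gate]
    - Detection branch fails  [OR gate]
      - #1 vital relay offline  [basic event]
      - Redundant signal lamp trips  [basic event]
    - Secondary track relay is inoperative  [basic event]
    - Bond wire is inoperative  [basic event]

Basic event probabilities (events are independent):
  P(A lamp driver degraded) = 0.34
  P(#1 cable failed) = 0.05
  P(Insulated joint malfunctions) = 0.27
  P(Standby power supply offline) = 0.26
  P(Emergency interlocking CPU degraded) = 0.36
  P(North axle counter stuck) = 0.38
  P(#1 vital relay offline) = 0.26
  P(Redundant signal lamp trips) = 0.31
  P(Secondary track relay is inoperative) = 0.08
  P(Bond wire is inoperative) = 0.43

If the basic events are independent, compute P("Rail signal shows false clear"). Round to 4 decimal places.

P(Track circuit down) [AND] = 0.34 × 0.05 = 0.017000
P(Signal drive down) [AND] = 0.26 × 0.36 × 0.38 = 0.035568
P(Interlocking logic inoperative) [AND] = 0.27 × 0.035568 = 0.009603
P(Detection branch fails) [OR] = 1 − (1−0.26) × (1−0.31) = 0.489400
P(Power stage inoperative) [AND] = 0.489400 × 0.08 × 0.43 = 0.016835
P(Rail signal shows false clear) [OR] = 1 − (1−0.017000) × (1−0.009603) × (1−0.016835) = 0.042830
Rounded to 4 decimal places: P(Rail signal shows false clear) ≈ 0.0428.

0.0428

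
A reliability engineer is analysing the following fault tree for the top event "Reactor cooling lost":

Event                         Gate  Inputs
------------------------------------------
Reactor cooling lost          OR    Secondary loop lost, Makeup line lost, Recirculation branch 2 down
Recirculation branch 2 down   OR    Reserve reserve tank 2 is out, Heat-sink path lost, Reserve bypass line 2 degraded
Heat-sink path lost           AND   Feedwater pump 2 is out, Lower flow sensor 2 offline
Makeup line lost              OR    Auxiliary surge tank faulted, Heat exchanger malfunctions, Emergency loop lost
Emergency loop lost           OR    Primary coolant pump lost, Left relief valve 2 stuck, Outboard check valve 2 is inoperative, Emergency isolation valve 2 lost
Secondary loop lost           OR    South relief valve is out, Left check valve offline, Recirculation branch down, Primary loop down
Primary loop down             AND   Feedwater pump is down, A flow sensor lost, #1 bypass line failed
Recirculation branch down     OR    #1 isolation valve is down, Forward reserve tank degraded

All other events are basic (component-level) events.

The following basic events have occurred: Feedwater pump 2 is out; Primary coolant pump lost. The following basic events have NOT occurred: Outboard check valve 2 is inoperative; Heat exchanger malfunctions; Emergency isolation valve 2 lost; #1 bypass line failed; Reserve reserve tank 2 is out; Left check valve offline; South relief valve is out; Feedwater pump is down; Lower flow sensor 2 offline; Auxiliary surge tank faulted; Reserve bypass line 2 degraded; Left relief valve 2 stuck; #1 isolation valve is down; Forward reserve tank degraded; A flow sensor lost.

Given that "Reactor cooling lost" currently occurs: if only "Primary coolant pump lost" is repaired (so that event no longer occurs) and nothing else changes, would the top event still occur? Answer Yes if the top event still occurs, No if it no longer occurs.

No

Counterfactual: set "Primary coolant pump lost" to not occurred.
Recirculation branch down [OR]: #1 isolation valve is down=not, Forward reserve tank degraded=not → no input occurs → does not occur.
Primary loop down [AND]: Feedwater pump is down=not, A flow sensor lost=not, #1 bypass line failed=not → not all inputs occur → does not occur.
Secondary loop lost [OR]: South relief valve is out=not, Left check valve offline=not, Recirculation branch down=not, Primary loop down=not → no input occurs → does not occur.
Emergency loop lost [OR]: Primary coolant pump lost=not, Left relief valve 2 stuck=not, Outboard check valve 2 is inoperative=not, Emergency isolation valve 2 lost=not → no input occurs → does not occur.
Makeup line lost [OR]: Auxiliary surge tank faulted=not, Heat exchanger malfunctions=not, Emergency loop lost=not → no input occurs → does not occur.
Heat-sink path lost [AND]: Feedwater pump 2 is out=occurs, Lower flow sensor 2 offline=not → not all inputs occur → does not occur.
Recirculation branch 2 down [OR]: Reserve reserve tank 2 is out=not, Heat-sink path lost=not, Reserve bypass line 2 degraded=not → no input occurs → does not occur.
Reactor cooling lost [OR]: Secondary loop lost=not, Makeup line lost=not, Recirculation branch 2 down=not → no input occurs → does not occur.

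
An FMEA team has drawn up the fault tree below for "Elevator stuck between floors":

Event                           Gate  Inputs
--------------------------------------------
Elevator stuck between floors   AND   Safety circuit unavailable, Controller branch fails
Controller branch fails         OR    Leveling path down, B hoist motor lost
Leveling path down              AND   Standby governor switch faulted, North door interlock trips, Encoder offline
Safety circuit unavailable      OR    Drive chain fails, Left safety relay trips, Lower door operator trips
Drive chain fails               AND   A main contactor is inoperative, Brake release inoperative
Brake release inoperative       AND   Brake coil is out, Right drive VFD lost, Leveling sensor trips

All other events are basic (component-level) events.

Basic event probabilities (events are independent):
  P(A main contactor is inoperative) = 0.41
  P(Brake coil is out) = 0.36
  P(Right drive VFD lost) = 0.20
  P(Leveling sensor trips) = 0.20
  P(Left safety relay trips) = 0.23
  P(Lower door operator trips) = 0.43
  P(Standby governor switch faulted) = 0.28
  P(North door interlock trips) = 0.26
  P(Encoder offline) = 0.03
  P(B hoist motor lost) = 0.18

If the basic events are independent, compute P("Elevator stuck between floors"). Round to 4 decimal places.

P(Brake release inoperative) [AND] = 0.36 × 0.20 × 0.20 = 0.014400
P(Drive chain fails) [AND] = 0.41 × 0.014400 = 0.005904
P(Safety circuit unavailable) [OR] = 1 − (1−0.005904) × (1−0.23) × (1−0.43) = 0.563691
P(Leveling path down) [AND] = 0.28 × 0.26 × 0.03 = 0.002184
P(Controller branch fails) [OR] = 1 − (1−0.002184) × (1−0.18) = 0.181791
P(Elevator stuck between floors) [AND] = 0.563691 × 0.181791 = 0.102474
Rounded to 4 decimal places: P(Elevator stuck between floors) ≈ 0.1025.

0.1025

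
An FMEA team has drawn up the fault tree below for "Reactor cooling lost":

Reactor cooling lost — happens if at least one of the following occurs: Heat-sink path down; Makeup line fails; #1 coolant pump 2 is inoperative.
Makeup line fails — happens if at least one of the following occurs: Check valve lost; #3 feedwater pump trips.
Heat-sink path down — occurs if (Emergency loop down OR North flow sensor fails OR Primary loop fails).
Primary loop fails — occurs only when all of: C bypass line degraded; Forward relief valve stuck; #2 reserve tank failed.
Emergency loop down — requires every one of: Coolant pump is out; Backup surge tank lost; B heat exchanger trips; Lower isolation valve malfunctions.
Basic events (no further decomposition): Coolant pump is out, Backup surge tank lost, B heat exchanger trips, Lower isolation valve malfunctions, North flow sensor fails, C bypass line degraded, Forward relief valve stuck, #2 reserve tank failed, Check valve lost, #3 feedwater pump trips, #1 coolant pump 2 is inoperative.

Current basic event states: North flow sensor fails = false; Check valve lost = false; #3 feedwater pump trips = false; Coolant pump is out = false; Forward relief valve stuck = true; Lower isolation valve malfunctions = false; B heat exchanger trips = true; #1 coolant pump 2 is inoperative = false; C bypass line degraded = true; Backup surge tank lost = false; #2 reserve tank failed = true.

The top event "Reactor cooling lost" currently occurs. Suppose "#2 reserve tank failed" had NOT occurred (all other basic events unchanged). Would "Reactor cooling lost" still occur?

No

Counterfactual: set "#2 reserve tank failed" to not occurred.
Emergency loop down [AND]: Coolant pump is out=not, Backup surge tank lost=not, B heat exchanger trips=occurs, Lower isolation valve malfunctions=not → not all inputs occur → does not occur.
Primary loop fails [AND]: C bypass line degraded=occurs, Forward relief valve stuck=occurs, #2 reserve tank failed=not → not all inputs occur → does not occur.
Heat-sink path down [OR]: Emergency loop down=not, North flow sensor fails=not, Primary loop fails=not → no input occurs → does not occur.
Makeup line fails [OR]: Check valve lost=not, #3 feedwater pump trips=not → no input occurs → does not occur.
Reactor cooling lost [OR]: Heat-sink path down=not, Makeup line fails=not, #1 coolant pump 2 is inoperative=not → no input occurs → does not occur.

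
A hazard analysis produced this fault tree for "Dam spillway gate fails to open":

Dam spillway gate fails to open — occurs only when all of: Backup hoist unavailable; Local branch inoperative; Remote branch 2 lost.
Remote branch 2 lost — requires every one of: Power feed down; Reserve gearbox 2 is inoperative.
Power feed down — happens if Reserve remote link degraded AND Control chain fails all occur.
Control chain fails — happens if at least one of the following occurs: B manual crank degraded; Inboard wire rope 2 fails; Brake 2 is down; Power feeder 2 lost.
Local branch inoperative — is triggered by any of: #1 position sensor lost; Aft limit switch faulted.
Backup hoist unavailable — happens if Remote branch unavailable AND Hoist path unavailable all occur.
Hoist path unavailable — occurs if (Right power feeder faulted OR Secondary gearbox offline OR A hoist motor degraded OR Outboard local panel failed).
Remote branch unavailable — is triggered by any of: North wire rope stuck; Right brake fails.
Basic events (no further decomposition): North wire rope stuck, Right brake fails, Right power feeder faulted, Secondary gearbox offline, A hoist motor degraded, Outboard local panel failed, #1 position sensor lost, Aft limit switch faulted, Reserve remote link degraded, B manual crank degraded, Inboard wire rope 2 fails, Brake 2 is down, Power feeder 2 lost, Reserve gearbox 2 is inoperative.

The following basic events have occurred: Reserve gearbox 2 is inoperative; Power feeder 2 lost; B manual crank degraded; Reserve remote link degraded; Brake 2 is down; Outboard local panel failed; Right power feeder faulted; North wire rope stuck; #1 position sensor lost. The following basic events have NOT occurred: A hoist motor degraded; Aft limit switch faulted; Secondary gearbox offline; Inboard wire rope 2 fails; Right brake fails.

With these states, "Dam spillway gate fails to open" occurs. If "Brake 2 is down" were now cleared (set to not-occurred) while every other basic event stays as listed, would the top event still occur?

Counterfactual: set "Brake 2 is down" to not occurred.
Remote branch unavailable [OR]: North wire rope stuck=occurs, Right brake fails=not → at least one input occurs → occurs.
Hoist path unavailable [OR]: Right power feeder faulted=occurs, Secondary gearbox offline=not, A hoist motor degraded=not, Outboard local panel failed=occurs → at least one input occurs → occurs.
Backup hoist unavailable [AND]: Remote branch unavailable=occurs, Hoist path unavailable=occurs → all inputs occur → occurs.
Local branch inoperative [OR]: #1 position sensor lost=occurs, Aft limit switch faulted=not → at least one input occurs → occurs.
Control chain fails [OR]: B manual crank degraded=occurs, Inboard wire rope 2 fails=not, Brake 2 is down=not, Power feeder 2 lost=occurs → at least one input occurs → occurs.
Power feed down [AND]: Reserve remote link degraded=occurs, Control chain fails=occurs → all inputs occur → occurs.
Remote branch 2 lost [AND]: Power feed down=occurs, Reserve gearbox 2 is inoperative=occurs → all inputs occur → occurs.
Dam spillway gate fails to open [AND]: Backup hoist unavailable=occurs, Local branch inoperative=occurs, Remote branch 2 lost=occurs → all inputs occur → occurs.

Yes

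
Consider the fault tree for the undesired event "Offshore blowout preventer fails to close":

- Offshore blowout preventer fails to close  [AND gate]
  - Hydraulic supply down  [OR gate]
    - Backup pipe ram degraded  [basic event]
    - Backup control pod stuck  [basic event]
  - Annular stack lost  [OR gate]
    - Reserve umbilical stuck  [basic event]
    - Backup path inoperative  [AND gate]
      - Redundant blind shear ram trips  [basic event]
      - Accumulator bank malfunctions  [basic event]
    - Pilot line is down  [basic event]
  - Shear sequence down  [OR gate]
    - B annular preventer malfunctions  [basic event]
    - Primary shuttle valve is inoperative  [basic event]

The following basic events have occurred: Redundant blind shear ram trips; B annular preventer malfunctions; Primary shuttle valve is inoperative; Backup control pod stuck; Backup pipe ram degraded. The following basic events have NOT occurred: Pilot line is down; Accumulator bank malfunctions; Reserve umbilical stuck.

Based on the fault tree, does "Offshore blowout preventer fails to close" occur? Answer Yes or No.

Hydraulic supply down [OR]: Backup pipe ram degraded=occurs, Backup control pod stuck=occurs → at least one input occurs → occurs.
Backup path inoperative [AND]: Redundant blind shear ram trips=occurs, Accumulator bank malfunctions=not → not all inputs occur → does not occur.
Annular stack lost [OR]: Reserve umbilical stuck=not, Backup path inoperative=not, Pilot line is down=not → no input occurs → does not occur.
Shear sequence down [OR]: B annular preventer malfunctions=occurs, Primary shuttle valve is inoperative=occurs → at least one input occurs → occurs.
Offshore blowout preventer fails to close [AND]: Hydraulic supply down=occurs, Annular stack lost=not, Shear sequence down=occurs → not all inputs occur → does not occur.

No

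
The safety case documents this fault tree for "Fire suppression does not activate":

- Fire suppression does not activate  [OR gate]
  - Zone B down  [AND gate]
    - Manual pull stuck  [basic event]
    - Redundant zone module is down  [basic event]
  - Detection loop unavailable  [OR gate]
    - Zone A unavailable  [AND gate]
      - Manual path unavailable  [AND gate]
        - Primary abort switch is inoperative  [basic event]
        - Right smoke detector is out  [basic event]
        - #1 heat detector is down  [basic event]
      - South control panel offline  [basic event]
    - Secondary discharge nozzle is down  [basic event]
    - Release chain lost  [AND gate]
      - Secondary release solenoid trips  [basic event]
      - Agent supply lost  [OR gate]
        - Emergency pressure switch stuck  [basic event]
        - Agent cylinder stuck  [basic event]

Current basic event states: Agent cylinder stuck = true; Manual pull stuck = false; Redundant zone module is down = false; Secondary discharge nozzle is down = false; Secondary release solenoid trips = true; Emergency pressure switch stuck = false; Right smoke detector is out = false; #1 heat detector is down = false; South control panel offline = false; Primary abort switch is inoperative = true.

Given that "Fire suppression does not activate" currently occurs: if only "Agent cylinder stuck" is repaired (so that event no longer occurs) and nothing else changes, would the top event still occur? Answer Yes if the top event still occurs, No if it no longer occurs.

No

Counterfactual: set "Agent cylinder stuck" to not occurred.
Zone B down [AND]: Manual pull stuck=not, Redundant zone module is down=not → not all inputs occur → does not occur.
Manual path unavailable [AND]: Primary abort switch is inoperative=occurs, Right smoke detector is out=not, #1 heat detector is down=not → not all inputs occur → does not occur.
Zone A unavailable [AND]: Manual path unavailable=not, South control panel offline=not → not all inputs occur → does not occur.
Agent supply lost [OR]: Emergency pressure switch stuck=not, Agent cylinder stuck=not → no input occurs → does not occur.
Release chain lost [AND]: Secondary release solenoid trips=occurs, Agent supply lost=not → not all inputs occur → does not occur.
Detection loop unavailable [OR]: Zone A unavailable=not, Secondary discharge nozzle is down=not, Release chain lost=not → no input occurs → does not occur.
Fire suppression does not activate [OR]: Zone B down=not, Detection loop unavailable=not → no input occurs → does not occur.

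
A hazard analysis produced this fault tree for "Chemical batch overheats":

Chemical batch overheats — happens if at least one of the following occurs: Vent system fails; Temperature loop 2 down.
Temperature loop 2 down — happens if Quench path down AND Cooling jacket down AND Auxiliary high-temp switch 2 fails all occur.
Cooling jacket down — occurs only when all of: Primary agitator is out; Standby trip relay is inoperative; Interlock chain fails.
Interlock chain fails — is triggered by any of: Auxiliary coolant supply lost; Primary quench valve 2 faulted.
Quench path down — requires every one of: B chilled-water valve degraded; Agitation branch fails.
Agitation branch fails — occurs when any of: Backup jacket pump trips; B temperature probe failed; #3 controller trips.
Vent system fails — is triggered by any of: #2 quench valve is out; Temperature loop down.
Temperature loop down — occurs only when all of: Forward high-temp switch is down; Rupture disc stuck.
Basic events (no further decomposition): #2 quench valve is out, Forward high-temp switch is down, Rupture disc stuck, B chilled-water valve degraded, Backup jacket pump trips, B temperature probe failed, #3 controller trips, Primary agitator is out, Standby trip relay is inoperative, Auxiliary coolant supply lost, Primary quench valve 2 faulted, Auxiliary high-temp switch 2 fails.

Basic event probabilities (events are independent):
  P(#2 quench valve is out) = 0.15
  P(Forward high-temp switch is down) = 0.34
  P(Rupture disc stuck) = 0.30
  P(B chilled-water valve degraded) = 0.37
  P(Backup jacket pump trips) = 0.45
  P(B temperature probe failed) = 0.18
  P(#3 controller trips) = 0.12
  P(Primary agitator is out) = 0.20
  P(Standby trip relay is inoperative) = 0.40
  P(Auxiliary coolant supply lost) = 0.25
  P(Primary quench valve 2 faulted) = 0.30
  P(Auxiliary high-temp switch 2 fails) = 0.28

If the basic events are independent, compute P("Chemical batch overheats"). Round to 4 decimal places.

0.2385

P(Temperature loop down) [AND] = 0.34 × 0.30 = 0.102000
P(Vent system fails) [OR] = 1 − (1−0.15) × (1−0.102000) = 0.236700
P(Agitation branch fails) [OR] = 1 − (1−0.45) × (1−0.18) × (1−0.12) = 0.603120
P(Quench path down) [AND] = 0.37 × 0.603120 = 0.223154
P(Interlock chain fails) [OR] = 1 − (1−0.25) × (1−0.30) = 0.475000
P(Cooling jacket down) [AND] = 0.20 × 0.40 × 0.475000 = 0.038000
P(Temperature loop 2 down) [AND] = 0.223154 × 0.038000 × 0.28 = 0.002374
P(Chemical batch overheats) [OR] = 1 − (1−0.236700) × (1−0.002374) = 0.238512
Rounded to 4 decimal places: P(Chemical batch overheats) ≈ 0.2385.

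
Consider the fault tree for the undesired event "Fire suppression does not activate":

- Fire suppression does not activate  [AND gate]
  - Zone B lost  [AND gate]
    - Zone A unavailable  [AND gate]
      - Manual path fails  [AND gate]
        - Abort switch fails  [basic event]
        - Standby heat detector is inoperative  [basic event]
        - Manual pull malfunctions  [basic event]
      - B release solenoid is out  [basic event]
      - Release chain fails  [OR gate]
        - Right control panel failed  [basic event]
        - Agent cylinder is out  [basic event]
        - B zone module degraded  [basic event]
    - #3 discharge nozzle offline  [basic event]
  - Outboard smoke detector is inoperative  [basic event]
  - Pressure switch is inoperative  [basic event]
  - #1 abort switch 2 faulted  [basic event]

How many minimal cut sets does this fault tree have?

Manual path fails [AND]: one cut set from each child combined → 1 × 1 × 1 = 1 cut set(s).
Release chain fails [OR]: union of children's cut sets → 3 cut set(s).
Zone A unavailable [AND]: one cut set from each child combined → 1 × 1 × 3 = 3 cut set(s).
Zone B lost [AND]: one cut set from each child combined → 3 × 1 = 3 cut set(s).
Fire suppression does not activate [AND]: one cut set from each child combined → 3 × 1 × 1 × 1 = 3 cut set(s).
Minimal cut sets: {#1 abort switch 2 faulted, #3 discharge nozzle offline, Abort switch fails, B release solenoid is out, Manual pull malfunctions, Outboard smoke detector is inoperative, Pressure switch is inoperative, Right control panel failed, Standby heat detector is inoperative}; {#1 abort switch 2 faulted, #3 discharge nozzle offline, Abort switch fails, Agent cylinder is out, B release solenoid is out, Manual pull malfunctions, Outboard smoke detector is inoperative, Pressure switch is inoperative, Standby heat detector is inoperative}; {#1 abort switch 2 faulted, #3 discharge nozzle offline, Abort switch fails, B release solenoid is out, B zone module degraded, Manual pull malfunctions, Outboard smoke detector is inoperative, Pressure switch is inoperative, Standby heat detector is inoperative}.

3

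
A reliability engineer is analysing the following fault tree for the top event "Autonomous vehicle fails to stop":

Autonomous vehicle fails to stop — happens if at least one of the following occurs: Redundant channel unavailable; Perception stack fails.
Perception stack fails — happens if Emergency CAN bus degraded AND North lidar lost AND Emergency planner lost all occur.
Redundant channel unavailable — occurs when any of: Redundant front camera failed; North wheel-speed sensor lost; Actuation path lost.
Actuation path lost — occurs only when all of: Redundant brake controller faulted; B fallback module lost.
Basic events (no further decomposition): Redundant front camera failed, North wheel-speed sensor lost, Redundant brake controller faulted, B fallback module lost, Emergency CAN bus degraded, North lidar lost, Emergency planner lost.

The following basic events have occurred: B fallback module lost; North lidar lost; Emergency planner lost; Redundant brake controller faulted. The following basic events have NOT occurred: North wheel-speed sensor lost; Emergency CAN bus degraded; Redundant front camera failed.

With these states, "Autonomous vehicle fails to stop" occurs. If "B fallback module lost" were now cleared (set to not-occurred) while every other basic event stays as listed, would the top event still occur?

Counterfactual: set "B fallback module lost" to not occurred.
Actuation path lost [AND]: Redundant brake controller faulted=occurs, B fallback module lost=not → not all inputs occur → does not occur.
Redundant channel unavailable [OR]: Redundant front camera failed=not, North wheel-speed sensor lost=not, Actuation path lost=not → no input occurs → does not occur.
Perception stack fails [AND]: Emergency CAN bus degraded=not, North lidar lost=occurs, Emergency planner lost=occurs → not all inputs occur → does not occur.
Autonomous vehicle fails to stop [OR]: Redundant channel unavailable=not, Perception stack fails=not → no input occurs → does not occur.

No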